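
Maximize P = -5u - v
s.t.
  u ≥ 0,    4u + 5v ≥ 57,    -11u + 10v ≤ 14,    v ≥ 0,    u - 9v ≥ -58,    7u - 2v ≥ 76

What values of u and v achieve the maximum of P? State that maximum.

Corner points and P = -5u - v:
  (57/4, 0) → P = -285/4
  (494/43, 95/43) → P = -2565/43
  (800/61, 482/61) → P = -4482/61
The feasible region is unbounded (it extends along (1, 0), (9, 1)), but P strictly decreases along every unbounded feasible direction, so there is no improving ray and the maximum is attained at a vertex.

u = 494/43, v = 95/43, maximum P = -2565/43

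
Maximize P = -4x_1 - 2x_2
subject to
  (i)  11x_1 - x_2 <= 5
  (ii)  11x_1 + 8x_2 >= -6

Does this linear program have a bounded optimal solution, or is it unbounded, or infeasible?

unbounded

From the feasible point (34/99, -11/9), moving in the direction (-8, 11) keeps every constraint satisfied while P increases without bound.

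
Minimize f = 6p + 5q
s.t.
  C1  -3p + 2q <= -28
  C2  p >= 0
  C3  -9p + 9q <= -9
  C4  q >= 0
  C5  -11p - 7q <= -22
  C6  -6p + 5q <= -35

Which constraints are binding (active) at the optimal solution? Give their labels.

C1 and C4

Feasible corners and f = 6p + 5q:
  (28/3, 0) → f = 56
  (70/3, 21) → f = 245
  (30, 29) → f = 325
The feasible region is unbounded (it extends along (1, 1), (1, 0)), but f strictly increases along every unbounded feasible direction, so there is no improving ray and the minimum is attained at a vertex.

The minimum is at (28/3, 0). Substituting into each constraint, equality holds for C1 and C4; the remaining constraints have slack.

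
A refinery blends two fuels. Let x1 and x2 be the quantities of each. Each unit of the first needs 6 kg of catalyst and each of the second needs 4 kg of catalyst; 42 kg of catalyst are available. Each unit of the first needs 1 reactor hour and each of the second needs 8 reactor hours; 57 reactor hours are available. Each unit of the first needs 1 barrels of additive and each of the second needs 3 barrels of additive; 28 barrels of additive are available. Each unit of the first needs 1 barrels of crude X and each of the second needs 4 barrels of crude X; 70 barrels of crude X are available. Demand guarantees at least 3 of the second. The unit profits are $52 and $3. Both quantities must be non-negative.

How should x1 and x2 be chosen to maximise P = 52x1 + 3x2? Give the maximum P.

x1 = 5, x2 = 3, maximum P = 269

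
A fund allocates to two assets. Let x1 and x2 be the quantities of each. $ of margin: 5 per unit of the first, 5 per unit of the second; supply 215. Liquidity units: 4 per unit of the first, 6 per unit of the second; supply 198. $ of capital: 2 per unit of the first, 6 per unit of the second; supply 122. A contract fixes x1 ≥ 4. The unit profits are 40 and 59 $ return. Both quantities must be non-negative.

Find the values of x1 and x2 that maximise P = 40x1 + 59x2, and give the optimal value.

x1 = 34, x2 = 9, maximum P = 1891

Corner points and P = 40x1 + 59x2:
  (43, 0) → P = 1720
  (4, 0) → P = 160
  (34, 9) → P = 1891
  (4, 19) → P = 1281

The optimum lies where 5x1 + 5x2 = 215 and 2x1 + 6x2 = 122.
Solving simultaneously gives x1 = 34, x2 = 9.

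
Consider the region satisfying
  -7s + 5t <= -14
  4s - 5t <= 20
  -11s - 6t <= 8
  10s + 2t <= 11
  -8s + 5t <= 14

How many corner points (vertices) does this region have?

4

Of the 10 pairwise boundary intersections, those satisfying every inequality are:
  (44/97, -210/97)
  (83/64, -63/64)
  (80/79, -252/79)
  (95/58, -78/29)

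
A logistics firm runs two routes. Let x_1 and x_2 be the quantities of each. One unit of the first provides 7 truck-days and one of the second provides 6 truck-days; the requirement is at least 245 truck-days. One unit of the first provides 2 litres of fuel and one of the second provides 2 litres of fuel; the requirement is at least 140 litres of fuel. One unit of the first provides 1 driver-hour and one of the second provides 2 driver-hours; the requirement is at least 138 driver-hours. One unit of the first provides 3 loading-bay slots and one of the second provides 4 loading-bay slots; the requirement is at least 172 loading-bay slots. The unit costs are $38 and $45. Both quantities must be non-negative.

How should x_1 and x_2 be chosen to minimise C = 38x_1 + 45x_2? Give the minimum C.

x_1 = 2, x_2 = 68, minimum C = 3136

The feasible region is unbounded (it extends along (0, 1), (1, 0)), but C strictly increases along every unbounded feasible direction, so there is no improving ray and the minimum is attained at a vertex.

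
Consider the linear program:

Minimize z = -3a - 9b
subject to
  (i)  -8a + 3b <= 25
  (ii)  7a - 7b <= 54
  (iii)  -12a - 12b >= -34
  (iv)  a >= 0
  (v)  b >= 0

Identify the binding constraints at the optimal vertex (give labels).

(iii) and (iv)

Extreme points and z = -3a - 9b:
  (0, 17/6) → z = -51/2
  (17/6, 0) → z = -17/2
  (0, 0) → z = 0

The minimum is at (0, 17/6). Substituting into each constraint, equality holds for (iii) and (iv); the remaining constraints have slack.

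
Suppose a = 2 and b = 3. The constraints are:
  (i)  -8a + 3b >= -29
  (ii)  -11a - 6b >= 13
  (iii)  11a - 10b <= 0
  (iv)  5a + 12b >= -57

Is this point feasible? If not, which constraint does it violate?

Constraint (ii): -11a - 6b = -40, which is not ≥ 13. All other constraints are satisfied.

not feasible — violates (ii)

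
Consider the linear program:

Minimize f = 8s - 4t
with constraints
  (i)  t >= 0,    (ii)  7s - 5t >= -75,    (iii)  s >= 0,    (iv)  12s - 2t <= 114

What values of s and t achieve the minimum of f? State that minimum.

s = 0, t = 15, minimum f = -60

Extreme points and f = 8s - 4t:
  (0, 0) → f = 0
  (19/2, 0) → f = 76
  (0, 15) → f = -60
  (360/23, 849/23) → f = -516/23

At the optimal vertex, 7s - 5t = -75 and s = 0.
Solving simultaneously gives s = 0, t = 15.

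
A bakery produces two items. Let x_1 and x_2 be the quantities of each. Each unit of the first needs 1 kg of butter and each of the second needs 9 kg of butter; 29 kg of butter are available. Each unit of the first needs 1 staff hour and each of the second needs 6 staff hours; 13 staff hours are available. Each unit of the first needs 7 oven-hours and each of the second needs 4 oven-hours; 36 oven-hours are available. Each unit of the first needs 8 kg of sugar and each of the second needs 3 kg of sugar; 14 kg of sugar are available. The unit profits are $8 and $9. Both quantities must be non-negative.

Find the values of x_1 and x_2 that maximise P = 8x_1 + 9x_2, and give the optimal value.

Corner points and P = 8x_1 + 9x_2:
  (0, 0) → P = 0
  (0, 13/6) → P = 39/2
  (7/4, 0) → P = 14
  (1, 2) → P = 26

x_1 = 1, x_2 = 2, maximum P = 26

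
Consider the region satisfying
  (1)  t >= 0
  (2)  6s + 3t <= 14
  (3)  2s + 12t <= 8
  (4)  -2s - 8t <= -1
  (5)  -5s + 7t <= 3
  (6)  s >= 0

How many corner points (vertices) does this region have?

6

The feasible vertices (each the meet of two boundaries and inside every other half-plane) are:
  (7/3, 0)
  (1/2, 0)
  (24/11, 10/33)
  (10/37, 23/37)
  (0, 1/8)
  (0, 3/7)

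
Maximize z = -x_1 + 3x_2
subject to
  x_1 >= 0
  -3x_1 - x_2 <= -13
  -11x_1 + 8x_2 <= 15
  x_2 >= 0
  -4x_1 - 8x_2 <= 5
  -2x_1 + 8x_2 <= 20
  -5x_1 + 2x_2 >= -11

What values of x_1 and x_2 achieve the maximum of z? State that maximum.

x_1 = 42/13, x_2 = 43/13, maximum z = 87/13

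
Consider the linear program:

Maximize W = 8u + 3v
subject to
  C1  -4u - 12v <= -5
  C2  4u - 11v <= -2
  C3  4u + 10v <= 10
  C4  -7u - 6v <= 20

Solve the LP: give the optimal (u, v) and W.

u = 15/14, v = 4/7, maximum W = 72/7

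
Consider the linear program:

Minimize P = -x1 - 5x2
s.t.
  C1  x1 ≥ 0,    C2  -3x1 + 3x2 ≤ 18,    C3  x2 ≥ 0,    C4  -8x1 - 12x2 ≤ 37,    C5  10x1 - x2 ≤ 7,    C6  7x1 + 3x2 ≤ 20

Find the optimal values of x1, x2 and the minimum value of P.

x1 = 1/5, x2 = 31/5, minimum P = -156/5

Vertices and P = -x1 - 5x2:
  (0, 6) → P = -30
  (0, 0) → P = 0
  (1/5, 31/5) → P = -156/5
  (7/10, 0) → P = -7/10
  (41/37, 151/37) → P = -796/37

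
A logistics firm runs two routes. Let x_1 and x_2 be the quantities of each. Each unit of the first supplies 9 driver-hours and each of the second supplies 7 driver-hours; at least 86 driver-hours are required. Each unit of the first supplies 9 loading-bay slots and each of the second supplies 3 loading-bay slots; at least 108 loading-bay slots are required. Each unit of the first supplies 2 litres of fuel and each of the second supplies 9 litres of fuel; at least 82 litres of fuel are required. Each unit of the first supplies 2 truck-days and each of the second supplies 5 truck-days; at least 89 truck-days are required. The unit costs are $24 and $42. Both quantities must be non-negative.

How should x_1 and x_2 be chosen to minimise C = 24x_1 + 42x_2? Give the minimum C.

x_1 = 7, x_2 = 15, minimum C = 798

Corner points and C = 24x_1 + 42x_2:
  (0, 36) → C = 1512
  (89/2, 0) → C = 1068
  (7, 15) → C = 798
The feasible region is unbounded (it extends along (0, 1), (1, 0)), but C strictly increases along every unbounded feasible direction, so there is no improving ray and the minimum is attained at a vertex.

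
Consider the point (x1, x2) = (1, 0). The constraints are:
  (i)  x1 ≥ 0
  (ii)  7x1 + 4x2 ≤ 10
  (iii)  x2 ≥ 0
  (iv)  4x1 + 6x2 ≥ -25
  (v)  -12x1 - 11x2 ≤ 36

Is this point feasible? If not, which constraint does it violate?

feasible

(i): 1 ≥ 0 ✓
(ii): 7 ≤ 10 ✓
(iii): 0 ≥ 0 ✓
(iv): 4 ≥ -25 ✓
(v): -12 ≤ 36 ✓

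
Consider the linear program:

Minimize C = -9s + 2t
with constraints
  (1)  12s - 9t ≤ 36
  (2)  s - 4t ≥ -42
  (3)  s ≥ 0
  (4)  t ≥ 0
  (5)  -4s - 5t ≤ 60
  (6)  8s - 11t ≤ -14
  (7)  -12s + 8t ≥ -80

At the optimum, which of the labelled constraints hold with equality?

Extreme points and C = -9s + 2t:
  (174/13, 180/13) → C = -1206/13
  (87/10, 38/5) → C = -631/10
  (0, 21/2) → C = 21
  (0, 14/11) → C = 28/11

The minimum is at (174/13, 180/13). Substituting into each constraint, equality holds for (1) and (2); the remaining constraints have slack.

(1) and (2)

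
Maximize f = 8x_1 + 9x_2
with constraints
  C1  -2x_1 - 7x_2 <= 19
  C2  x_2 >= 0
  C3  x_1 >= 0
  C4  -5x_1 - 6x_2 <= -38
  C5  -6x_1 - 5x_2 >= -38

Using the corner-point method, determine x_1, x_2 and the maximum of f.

Extreme points and f = 8x_1 + 9x_2:
  (0, 19/3) → f = 57
  (0, 38/5) → f = 342/5
  (38/11, 38/11) → f = 646/11

x_1 = 0, x_2 = 38/5, maximum f = 342/5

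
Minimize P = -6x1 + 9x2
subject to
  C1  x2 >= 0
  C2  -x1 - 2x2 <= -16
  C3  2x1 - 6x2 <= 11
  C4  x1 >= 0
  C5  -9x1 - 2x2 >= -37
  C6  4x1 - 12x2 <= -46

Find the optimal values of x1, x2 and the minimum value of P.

At the optimal vertex, -x1 - 2x2 = -16 and -9x1 - 2x2 = -37.
Solving simultaneously gives x1 = 21/8, x2 = 107/16.

x1 = 21/8, x2 = 107/16, minimum P = 711/16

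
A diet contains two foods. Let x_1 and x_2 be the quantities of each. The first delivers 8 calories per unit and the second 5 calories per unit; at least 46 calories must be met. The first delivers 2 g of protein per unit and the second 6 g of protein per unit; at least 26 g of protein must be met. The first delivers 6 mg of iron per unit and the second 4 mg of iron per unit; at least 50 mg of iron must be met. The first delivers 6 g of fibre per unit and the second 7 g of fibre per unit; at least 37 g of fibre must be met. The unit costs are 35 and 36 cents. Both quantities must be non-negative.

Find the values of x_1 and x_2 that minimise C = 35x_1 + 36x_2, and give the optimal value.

x_1 = 7, x_2 = 2, minimum C = 317

The feasible region is unbounded (it extends along (0, 1), (1, 0)), but C strictly increases along every unbounded feasible direction, so there is no improving ray and the minimum is attained at a vertex.

The binding constraints are 2x_1 + 6x_2 = 26 and 6x_1 + 4x_2 = 50.
Solving simultaneously gives x_1 = 7, x_2 = 2.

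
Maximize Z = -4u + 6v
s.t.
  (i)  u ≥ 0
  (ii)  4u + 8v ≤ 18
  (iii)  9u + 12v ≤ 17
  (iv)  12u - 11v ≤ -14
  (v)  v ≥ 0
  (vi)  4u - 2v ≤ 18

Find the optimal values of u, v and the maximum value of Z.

Corner points and Z = -4u + 6v:
  (0, 17/12) → Z = 17/2
  (0, 14/11) → Z = 84/11
  (19/243, 110/81) → Z = 1904/243

u = 0, v = 17/12, maximum Z = 17/2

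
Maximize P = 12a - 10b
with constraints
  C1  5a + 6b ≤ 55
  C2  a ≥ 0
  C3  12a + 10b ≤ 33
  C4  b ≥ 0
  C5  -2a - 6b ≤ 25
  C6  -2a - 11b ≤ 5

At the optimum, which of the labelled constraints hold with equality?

C3 and C4

Extreme points and P = 12a - 10b:
  (0, 33/10) → P = -33
  (0, 0) → P = 0
  (11/4, 0) → P = 33

The maximum is at (11/4, 0). Substituting into each constraint, equality holds for C3 and C4; the remaining constraints have slack.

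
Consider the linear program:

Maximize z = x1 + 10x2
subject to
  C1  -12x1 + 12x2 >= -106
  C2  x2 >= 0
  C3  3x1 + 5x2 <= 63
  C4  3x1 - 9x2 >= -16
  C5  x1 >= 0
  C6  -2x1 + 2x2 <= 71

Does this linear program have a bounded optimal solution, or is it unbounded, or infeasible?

Extreme points and z = x1 + 10x2:
  (53/6, 0) → z = 53/6
  (643/48, 73/16) → z = 2833/48
  (0, 0) → z = 0
  (487/42, 79/14) → z = 2857/42
  (0, 16/9) → z = 160/9
The feasible region has finitely many vertices and no improving ray; the maximum is 2857/42 at (487/42, 79/14).

bounded optimum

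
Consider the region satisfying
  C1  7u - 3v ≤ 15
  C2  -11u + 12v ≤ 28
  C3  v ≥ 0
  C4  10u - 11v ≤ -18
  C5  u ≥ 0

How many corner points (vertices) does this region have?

Intersecting each pair of boundary lines and keeping only the points that satisfy every inequality leaves:
  (88/17, 361/51)
  (219/47, 276/47)
  (0, 7/3)
  (0, 18/11)

4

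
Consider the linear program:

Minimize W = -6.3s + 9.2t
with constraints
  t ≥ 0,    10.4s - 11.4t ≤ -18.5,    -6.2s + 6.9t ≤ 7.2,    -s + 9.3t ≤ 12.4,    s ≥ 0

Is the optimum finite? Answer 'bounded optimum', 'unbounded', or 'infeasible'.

infeasible

The boundaries t = 0 and s = 0 meet at (0, 0), but that point violates 10.4s - 11.4t ≤ -18.5. Every candidate vertex is excluded by some other constraint, so the feasible region is empty.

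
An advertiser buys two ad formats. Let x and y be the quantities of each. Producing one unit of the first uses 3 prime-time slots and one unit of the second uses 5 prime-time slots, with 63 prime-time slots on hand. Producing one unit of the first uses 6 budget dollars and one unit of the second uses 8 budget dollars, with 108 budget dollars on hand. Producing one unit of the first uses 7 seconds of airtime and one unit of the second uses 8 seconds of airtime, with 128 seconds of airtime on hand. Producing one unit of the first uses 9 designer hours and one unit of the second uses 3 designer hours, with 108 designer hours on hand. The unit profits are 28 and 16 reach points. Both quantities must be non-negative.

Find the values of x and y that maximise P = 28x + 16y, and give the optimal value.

Feasible corners and P = 28x + 16y:
  (0, 0) → P = 0
  (0, 63/5) → P = 1008/5
  (12, 0) → P = 336
  (6, 9) → P = 312
  (10, 6) → P = 376

The optimum lies where 6x + 8y = 108 and 9x + 3y = 108.
Solving simultaneously gives x = 10, y = 6.

x = 10, y = 6, maximum P = 376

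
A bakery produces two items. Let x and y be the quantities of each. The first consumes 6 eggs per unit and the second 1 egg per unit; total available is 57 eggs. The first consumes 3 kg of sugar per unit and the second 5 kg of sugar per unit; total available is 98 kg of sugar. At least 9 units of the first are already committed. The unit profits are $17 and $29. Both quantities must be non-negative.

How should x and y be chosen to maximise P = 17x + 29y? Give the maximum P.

Feasible corners and P = 17x + 29y:
  (19/2, 0) → P = 323/2
  (9, 0) → P = 153
  (9, 3) → P = 240

At the optimal vertex, 6x + y = 57 and x = 9.
Solving simultaneously gives x = 9, y = 3.

x = 9, y = 3, maximum P = 240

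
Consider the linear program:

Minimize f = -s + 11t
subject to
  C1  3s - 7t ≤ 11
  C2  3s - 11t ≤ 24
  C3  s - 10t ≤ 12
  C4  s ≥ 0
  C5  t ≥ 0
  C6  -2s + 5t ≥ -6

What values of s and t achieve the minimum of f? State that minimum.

The feasible region is unbounded (it extends along (0, 1), (7, 3)), but f strictly increases along every unbounded feasible direction, so there is no improving ray and the minimum is attained at a vertex.

At the optimal vertex, t = 0 and -2s + 5t = -6.
Solving simultaneously gives s = 3, t = 0.

s = 3, t = 0, minimum f = -3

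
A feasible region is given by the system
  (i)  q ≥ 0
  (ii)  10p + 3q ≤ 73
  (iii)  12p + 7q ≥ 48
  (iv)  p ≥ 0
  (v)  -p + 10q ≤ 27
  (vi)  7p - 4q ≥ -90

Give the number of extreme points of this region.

Pairwise boundary intersections that survive every other constraint:
  (73/10, 0)
  (4, 0)
  (649/103, 343/103)
  (291/127, 372/127)

4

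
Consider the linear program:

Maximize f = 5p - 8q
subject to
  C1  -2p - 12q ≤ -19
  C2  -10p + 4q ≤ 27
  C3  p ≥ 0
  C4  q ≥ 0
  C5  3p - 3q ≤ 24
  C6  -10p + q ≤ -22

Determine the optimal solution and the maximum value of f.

p = 115/14, q = 3/14, maximum f = 551/14

Feasible corners and f = 5p - 8q:
  (115/14, 3/14) → f = 551/14
  (283/122, 73/61) → f = 247/122
  (23/6, 49/3) → f = -223/2
The feasible region is unbounded (it extends along (2, 5), (1, 1)), but f strictly decreases along every unbounded feasible direction, so there is no improving ray and the maximum is attained at a vertex.

The binding constraints are -2p - 12q = -19 and 3p - 3q = 24.
Solving simultaneously gives p = 115/14, q = 3/14.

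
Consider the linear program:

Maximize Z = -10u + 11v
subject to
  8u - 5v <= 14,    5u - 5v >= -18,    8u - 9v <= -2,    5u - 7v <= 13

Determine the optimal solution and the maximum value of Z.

u = 32/3, v = 214/15, maximum Z = 754/15

The binding constraints are 8u - 5v = 14 and 5u - 5v = -18.
Solving simultaneously gives u = 32/3, v = 214/15.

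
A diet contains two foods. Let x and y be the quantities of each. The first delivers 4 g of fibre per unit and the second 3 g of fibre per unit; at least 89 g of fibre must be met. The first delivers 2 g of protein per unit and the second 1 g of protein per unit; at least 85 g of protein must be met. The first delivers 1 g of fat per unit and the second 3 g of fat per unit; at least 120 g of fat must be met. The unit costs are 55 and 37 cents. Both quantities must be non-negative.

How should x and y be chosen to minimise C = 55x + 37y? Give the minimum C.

x = 27, y = 31, minimum C = 2632

Feasible corners and C = 55x + 37y:
  (0, 85) → C = 3145
  (120, 0) → C = 6600
  (27, 31) → C = 2632
The feasible region is unbounded (it extends along (0, 1), (1, 0)), but C strictly increases along every unbounded feasible direction, so there is no improving ray and the minimum is attained at a vertex.

The binding constraints are 2x + y = 85 and x + 3y = 120.
Solving simultaneously gives x = 27, y = 31.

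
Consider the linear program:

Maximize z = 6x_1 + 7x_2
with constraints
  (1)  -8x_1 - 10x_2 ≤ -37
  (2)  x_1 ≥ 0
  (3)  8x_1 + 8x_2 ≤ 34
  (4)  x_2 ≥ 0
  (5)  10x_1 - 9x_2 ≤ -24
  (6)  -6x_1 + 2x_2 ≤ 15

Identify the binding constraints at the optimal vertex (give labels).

Corner points and z = 6x_1 + 7x_2:
  (0, 37/10) → z = 259/10
  (93/172, 281/86) → z = 1123/43
  (0, 17/4) → z = 119/4
  (3/4, 7/2) → z = 29

The maximum is at (0, 17/4). Substituting into each constraint, equality holds for (2) and (3); the remaining constraints have slack.

(2) and (3)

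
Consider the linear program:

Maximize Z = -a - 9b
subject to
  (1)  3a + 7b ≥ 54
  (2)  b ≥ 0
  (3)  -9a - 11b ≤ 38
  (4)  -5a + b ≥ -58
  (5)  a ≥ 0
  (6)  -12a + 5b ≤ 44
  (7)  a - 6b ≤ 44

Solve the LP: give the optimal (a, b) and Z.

Feasible corners and Z = -a - 9b:
  (230/19, 48/19) → Z = -662/19
  (0, 54/7) → Z = -486/7
  (334/13, 916/13) → Z = -8578/13
  (0, 44/5) → Z = -396/5

a = 230/19, b = 48/19, maximum Z = -662/19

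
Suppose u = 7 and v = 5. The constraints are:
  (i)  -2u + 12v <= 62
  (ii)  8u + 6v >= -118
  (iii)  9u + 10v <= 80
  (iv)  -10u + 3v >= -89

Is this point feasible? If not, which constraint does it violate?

not feasible — violates (iii)

Constraint (iii): 9u + 10v = 113, which is not ≤ 80. All other constraints are satisfied.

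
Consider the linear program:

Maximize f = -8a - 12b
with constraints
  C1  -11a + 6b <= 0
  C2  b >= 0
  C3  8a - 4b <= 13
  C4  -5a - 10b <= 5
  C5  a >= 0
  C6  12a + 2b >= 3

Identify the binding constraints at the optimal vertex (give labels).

C2 and C6

Extreme points and f = -8a - 12b:
  (39/2, 143/4) → f = -585
  (9/47, 33/94) → f = -270/47
  (13/8, 0) → f = -13
  (1/4, 0) → f = -2

The maximum is at (1/4, 0). Substituting into each constraint, equality holds for C2 and C6; the remaining constraints have slack.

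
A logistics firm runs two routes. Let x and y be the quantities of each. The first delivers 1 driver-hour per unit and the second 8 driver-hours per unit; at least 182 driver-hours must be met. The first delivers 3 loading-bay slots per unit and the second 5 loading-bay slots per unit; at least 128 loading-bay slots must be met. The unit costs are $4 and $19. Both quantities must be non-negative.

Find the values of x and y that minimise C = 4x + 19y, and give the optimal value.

Feasible corners and C = 4x + 19y:
  (0, 128/5) → C = 2432/5
  (182, 0) → C = 728
  (6, 22) → C = 442
The feasible region is unbounded (it extends along (0, 1), (1, 0)), but C strictly increases along every unbounded feasible direction, so there is no improving ray and the minimum is attained at a vertex.

The binding constraints are x + 8y = 182 and 3x + 5y = 128.
Solving simultaneously gives x = 6, y = 22.

x = 6, y = 22, minimum C = 442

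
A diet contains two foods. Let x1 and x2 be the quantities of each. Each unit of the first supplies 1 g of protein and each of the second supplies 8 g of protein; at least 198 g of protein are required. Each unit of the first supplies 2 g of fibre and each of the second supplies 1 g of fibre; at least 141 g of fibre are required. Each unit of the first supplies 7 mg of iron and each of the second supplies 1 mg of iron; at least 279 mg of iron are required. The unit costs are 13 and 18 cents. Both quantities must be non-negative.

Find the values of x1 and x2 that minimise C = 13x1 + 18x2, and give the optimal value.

Vertices and C = 13x1 + 18x2:
  (0, 279) → C = 5022
  (198, 0) → C = 2574
  (62, 17) → C = 1112
  (138/5, 429/5) → C = 9516/5
The feasible region is unbounded (it extends along (0, 1), (1, 0)), but C strictly increases along every unbounded feasible direction, so there is no improving ray and the minimum is attained at a vertex.

The binding constraints are x1 + 8x2 = 198 and 2x1 + x2 = 141.
Solving simultaneously gives x1 = 62, x2 = 17.

x1 = 62, x2 = 17, minimum C = 1112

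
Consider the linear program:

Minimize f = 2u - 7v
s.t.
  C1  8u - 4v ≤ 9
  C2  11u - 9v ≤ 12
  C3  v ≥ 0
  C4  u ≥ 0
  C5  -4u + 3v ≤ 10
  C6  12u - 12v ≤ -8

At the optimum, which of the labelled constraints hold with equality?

C1 and C5

Feasible corners and f = 2u - 7v:
  (67/8, 29/2) → f = -339/4
  (35/12, 43/12) → f = -77/4
  (0, 10/3) → f = -70/3
  (0, 2/3) → f = -14/3

The minimum is at (67/8, 29/2). Substituting into each constraint, equality holds for C1 and C5; the remaining constraints have slack.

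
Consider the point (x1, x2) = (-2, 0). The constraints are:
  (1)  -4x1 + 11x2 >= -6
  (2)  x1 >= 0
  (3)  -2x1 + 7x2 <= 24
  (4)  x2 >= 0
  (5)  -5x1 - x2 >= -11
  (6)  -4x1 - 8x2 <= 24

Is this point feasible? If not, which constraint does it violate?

not feasible — violates (2)

Constraint (2): x1 = -2, which is not ≥ 0. All other constraints are satisfied.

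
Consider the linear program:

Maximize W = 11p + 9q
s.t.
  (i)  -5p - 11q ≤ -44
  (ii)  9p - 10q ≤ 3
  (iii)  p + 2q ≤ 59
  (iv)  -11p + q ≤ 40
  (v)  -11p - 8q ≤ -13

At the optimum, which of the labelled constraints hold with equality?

Extreme points and W = 11p + 9q:
  (473/149, 381/149) → W = 8632/149
  (-209/81, 419/81) → W = 1472/81
  (149/7, 132/7) → W = 2827/7
  (-21/23, 689/23) → W = 5970/23
  (-307/99, 53/9) → W = 170/9

The maximum is at (149/7, 132/7). Substituting into each constraint, equality holds for (ii) and (iii); the remaining constraints have slack.

(ii) and (iii)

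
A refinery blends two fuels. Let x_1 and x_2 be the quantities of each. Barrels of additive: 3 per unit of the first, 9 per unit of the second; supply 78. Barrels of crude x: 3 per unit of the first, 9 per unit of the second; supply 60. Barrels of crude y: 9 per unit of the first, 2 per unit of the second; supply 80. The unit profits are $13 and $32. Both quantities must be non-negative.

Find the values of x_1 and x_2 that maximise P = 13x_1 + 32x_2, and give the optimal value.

x_1 = 8, x_2 = 4, maximum P = 232

Feasible corners and P = 13x_1 + 32x_2:
  (0, 0) → P = 0
  (0, 20/3) → P = 640/3
  (80/9, 0) → P = 1040/9
  (8, 4) → P = 232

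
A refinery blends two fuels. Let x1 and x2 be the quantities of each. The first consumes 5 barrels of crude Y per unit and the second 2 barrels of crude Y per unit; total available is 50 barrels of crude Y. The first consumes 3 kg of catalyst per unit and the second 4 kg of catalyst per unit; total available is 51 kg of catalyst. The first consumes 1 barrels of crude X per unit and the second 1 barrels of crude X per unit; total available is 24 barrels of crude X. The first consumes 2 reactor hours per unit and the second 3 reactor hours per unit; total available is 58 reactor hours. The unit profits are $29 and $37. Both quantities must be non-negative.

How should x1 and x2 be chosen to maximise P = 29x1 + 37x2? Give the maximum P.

x1 = 7, x2 = 15/2, maximum P = 961/2

Vertices and P = 29x1 + 37x2:
  (0, 0) → P = 0
  (0, 51/4) → P = 1887/4
  (10, 0) → P = 290
  (7, 15/2) → P = 961/2

The optimum lies where 5x1 + 2x2 = 50 and 3x1 + 4x2 = 51.
Solving simultaneously gives x1 = 7, x2 = 15/2.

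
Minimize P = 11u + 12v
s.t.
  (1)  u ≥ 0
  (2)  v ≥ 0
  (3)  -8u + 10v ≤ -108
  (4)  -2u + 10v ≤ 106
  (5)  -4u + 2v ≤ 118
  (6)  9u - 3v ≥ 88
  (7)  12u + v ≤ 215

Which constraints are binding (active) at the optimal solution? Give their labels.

(2) and (3)

Vertices and P = 11u + 12v:
  (27/2, 0) → P = 297/2
  (215/12, 0) → P = 2365/12
  (1129/64, 53/16) → P = 14963/64

The minimum is at (27/2, 0). Substituting into each constraint, equality holds for (2) and (3); the remaining constraints have slack.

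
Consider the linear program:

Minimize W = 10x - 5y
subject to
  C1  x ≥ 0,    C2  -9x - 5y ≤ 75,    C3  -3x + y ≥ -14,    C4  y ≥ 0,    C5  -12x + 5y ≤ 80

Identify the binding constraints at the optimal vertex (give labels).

C3 and C5

Extreme points and W = 10x - 5y:
  (0, 0) → W = 0
  (0, 16) → W = -80
  (14/3, 0) → W = 140/3
  (50, 136) → W = -180

The minimum is at (50, 136). Substituting into each constraint, equality holds for C3 and C5; the remaining constraints have slack.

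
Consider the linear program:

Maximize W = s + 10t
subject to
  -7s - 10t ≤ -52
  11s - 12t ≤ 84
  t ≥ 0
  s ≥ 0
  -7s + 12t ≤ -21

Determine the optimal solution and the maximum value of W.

s = 63/4, t = 119/16, maximum W = 721/8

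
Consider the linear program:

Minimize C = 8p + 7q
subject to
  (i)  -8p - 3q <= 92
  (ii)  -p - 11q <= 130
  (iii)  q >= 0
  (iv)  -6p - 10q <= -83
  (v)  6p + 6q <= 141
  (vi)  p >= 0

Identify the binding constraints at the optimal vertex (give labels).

(iv) and (vi)

Extreme points and C = 8p + 7q:
  (83/6, 0) → C = 332/3
  (47/2, 0) → C = 188
  (0, 83/10) → C = 581/10
  (0, 47/2) → C = 329/2

The minimum is at (0, 83/10). Substituting into each constraint, equality holds for (iv) and (vi); the remaining constraints have slack.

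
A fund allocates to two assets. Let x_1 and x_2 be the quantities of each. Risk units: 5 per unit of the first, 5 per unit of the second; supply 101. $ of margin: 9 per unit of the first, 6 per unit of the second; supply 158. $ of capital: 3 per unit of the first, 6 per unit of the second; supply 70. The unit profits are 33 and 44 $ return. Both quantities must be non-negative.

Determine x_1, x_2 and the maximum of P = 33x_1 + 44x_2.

x_1 = 44/3, x_2 = 13/3, maximum P = 2024/3

Feasible corners and P = 33x_1 + 44x_2:
  (0, 0) → P = 0
  (0, 35/3) → P = 1540/3
  (158/9, 0) → P = 1738/3
  (44/3, 13/3) → P = 2024/3

At the optimal vertex, 9x_1 + 6x_2 = 158 and 3x_1 + 6x_2 = 70.
Solving simultaneously gives x_1 = 44/3, x_2 = 13/3.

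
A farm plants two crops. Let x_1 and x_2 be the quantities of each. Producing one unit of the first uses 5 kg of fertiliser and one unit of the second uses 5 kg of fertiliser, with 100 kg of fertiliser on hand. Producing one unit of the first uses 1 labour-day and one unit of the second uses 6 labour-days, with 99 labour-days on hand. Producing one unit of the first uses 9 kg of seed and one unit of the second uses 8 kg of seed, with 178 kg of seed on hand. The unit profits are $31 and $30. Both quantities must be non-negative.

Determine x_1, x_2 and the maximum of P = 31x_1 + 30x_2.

Feasible corners and P = 31x_1 + 30x_2:
  (0, 0) → P = 0
  (0, 33/2) → P = 495
  (178/9, 0) → P = 5518/9
  (21/5, 79/5) → P = 3021/5
  (18, 2) → P = 618

x_1 = 18, x_2 = 2, maximum P = 618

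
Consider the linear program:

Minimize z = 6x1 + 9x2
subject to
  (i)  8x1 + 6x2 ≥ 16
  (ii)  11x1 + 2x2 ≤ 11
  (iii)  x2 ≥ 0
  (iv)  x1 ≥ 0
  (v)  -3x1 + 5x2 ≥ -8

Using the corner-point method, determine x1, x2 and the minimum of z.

x1 = 17/25, x2 = 44/25, minimum z = 498/25

Feasible corners and z = 6x1 + 9x2:
  (17/25, 44/25) → z = 498/25
  (0, 8/3) → z = 24
  (0, 11/2) → z = 99/2

The optimum lies where 8x1 + 6x2 = 16 and 11x1 + 2x2 = 11.
Solving simultaneously gives x1 = 17/25, x2 = 44/25.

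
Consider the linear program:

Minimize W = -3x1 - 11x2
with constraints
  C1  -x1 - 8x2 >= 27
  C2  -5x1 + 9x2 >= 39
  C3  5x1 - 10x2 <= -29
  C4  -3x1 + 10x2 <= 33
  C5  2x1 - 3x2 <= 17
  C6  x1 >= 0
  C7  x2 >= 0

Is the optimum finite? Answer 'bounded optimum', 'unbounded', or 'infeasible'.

infeasible

The boundaries x1 = 0 and x2 = 0 meet at (0, 0), but that point violates -x1 - 8x2 ≥ 27. Every candidate vertex is excluded by some other constraint, so the feasible region is empty.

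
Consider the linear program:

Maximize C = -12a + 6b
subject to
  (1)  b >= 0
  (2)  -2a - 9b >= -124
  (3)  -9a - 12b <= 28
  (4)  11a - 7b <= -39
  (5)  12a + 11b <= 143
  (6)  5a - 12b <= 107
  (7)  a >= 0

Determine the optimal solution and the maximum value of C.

a = 0, b = 13, maximum C = 78

The optimum lies where 12a + 11b = 143 and a = 0.
Solving simultaneously gives a = 0, b = 13.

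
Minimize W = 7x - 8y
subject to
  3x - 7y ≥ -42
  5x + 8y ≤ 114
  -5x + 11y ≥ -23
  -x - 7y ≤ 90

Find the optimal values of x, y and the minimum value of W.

x = -33, y = -57/7, minimum W = -1161/7

Extreme points and W = 7x - 8y:
  (462/59, 552/59) → W = -1182/59
  (-33, -57/7) → W = -1161/7
  (1438/95, 91/19) → W = 6426/95
  (-829/46, -473/46) → W = -2019/46

The optimum lies where 3x - 7y = -42 and -x - 7y = 90.
Solving simultaneously gives x = -33, y = -57/7.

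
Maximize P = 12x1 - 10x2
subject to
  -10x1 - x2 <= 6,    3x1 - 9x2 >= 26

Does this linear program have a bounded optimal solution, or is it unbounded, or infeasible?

unbounded

From the feasible point (-28/93, -278/93), moving in the direction (1, -10) keeps every constraint satisfied while P increases without bound.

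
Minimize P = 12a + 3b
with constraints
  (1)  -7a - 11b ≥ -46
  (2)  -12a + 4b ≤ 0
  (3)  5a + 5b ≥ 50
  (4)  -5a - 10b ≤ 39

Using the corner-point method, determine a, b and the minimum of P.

Corner points and P = 12a + 3b:
  (16, -6) → P = 174
  (889/15, -503/15) → P = 3053/5
  (139/5, -89/5) → P = 1401/5

The binding constraints are -7a - 11b = -46 and 5a + 5b = 50.
Solving simultaneously gives a = 16, b = -6.

a = 16, b = -6, minimum P = 174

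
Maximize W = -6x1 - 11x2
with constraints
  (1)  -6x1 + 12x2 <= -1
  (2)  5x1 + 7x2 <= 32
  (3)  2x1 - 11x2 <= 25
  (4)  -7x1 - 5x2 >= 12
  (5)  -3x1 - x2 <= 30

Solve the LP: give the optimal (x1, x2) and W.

x1 = -289/42, x2 = -74/21, maximum W = 1681/21

Corner points and W = -6x1 - 11x2:
  (-289/42, -74/21) → W = 1681/21
  (-139/114, -79/114) → W = 1703/114
  (-7/87, -199/87) → W = 2231/87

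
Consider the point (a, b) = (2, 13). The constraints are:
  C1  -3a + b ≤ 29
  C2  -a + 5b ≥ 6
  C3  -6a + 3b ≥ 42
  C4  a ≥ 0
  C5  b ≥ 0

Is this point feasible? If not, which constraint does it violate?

not feasible — violates C3

Constraint C3: -6a + 3b = 27, which is not ≥ 42. All other constraints are satisfied.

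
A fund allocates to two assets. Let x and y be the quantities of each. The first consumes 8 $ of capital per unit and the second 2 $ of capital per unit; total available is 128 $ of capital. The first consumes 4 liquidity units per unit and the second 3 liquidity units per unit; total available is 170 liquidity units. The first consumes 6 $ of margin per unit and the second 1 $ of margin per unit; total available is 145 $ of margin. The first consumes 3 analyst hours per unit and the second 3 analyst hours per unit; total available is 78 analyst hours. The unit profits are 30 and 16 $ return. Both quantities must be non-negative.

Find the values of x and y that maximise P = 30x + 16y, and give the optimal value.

x = 38/3, y = 40/3, maximum P = 1780/3

At the optimal vertex, 8x + 2y = 128 and 3x + 3y = 78.
Solving simultaneously gives x = 38/3, y = 40/3.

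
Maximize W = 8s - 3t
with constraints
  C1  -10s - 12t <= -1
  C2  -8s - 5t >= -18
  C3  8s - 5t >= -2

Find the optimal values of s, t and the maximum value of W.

Vertices and W = 8s - 3t:
  (211/46, -86/23) → W = 1102/23
  (-19/146, 14/73) → W = -118/73
  (1, 2) → W = 2

s = 211/46, t = -86/23, maximum W = 1102/23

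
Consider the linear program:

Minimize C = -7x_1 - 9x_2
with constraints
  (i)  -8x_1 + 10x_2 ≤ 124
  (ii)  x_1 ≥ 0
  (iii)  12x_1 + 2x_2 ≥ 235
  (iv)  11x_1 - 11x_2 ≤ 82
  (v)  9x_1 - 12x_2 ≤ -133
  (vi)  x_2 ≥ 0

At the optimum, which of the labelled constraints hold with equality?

Extreme points and C = -7x_1 - 9x_2:
  (1051/68, 421/17) → C = -22513/68
  (1092/11, 1010/11) → C = -16734/11
  (1277/81, 1237/54) → C = -51277/162
  (2447/33, 2201/33) → C = -3358/3

The minimum is at (1092/11, 1010/11). Substituting into each constraint, equality holds for (i) and (iv); the remaining constraints have slack.

(i) and (iv)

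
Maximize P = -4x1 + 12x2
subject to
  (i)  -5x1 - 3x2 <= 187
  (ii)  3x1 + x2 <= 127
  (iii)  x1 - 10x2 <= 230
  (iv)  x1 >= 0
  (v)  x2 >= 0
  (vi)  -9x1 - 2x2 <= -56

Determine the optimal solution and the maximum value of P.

Extreme points and P = -4x1 + 12x2:
  (0, 127) → P = 1524
  (127/3, 0) → P = -508/3
  (0, 28) → P = 336
  (56/9, 0) → P = -224/9

The binding constraints are 3x1 + x2 = 127 and x1 = 0.
Solving simultaneously gives x1 = 0, x2 = 127.

x1 = 0, x2 = 127, maximum P = 1524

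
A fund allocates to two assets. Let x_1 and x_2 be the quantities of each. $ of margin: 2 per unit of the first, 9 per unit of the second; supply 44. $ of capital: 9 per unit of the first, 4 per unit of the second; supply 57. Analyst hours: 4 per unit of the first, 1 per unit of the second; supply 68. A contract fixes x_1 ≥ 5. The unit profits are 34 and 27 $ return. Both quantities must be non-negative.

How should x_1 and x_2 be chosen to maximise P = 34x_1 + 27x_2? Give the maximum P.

Extreme points and P = 34x_1 + 27x_2:
  (19/3, 0) → P = 646/3
  (5, 0) → P = 170
  (5, 3) → P = 251

The binding constraints are 9x_1 + 4x_2 = 57 and x_1 = 5.
Solving simultaneously gives x_1 = 5, x_2 = 3.

x_1 = 5, x_2 = 3, maximum P = 251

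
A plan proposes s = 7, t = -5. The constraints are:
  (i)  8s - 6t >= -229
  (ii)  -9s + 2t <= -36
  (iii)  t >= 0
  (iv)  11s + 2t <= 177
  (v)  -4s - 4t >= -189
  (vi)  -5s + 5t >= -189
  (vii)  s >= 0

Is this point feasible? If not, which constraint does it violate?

not feasible — violates (iii)

Constraint (iii): t = -5, which is not ≥ 0. All other constraints are satisfied.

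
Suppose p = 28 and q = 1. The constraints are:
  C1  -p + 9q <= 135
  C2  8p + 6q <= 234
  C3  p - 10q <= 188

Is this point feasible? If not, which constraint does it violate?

feasible

C1: -19 ≤ 135 ✓
C2: 230 ≤ 234 ✓
C3: 18 ≤ 188 ✓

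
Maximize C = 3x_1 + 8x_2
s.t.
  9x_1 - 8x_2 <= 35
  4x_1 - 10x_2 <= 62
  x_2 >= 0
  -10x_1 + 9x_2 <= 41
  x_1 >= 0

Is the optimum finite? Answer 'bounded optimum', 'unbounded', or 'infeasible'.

bounded optimum

Vertices and C = 3x_1 + 8x_2:
  (35/9, 0) → C = 35/3
  (643, 719) → C = 7681
  (0, 0) → C = 0
  (0, 41/9) → C = 328/9
The feasible region has finitely many vertices and no improving ray; the maximum is 7681 at (643, 719).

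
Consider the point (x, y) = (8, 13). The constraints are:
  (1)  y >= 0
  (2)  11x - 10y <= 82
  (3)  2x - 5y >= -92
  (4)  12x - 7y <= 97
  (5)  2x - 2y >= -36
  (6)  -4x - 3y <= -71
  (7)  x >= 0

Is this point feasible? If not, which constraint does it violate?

(1): 13 ≥ 0 ✓
(2): -42 ≤ 82 ✓
(3): -49 ≥ -92 ✓
(4): 5 ≤ 97 ✓
(5): -10 ≥ -36 ✓
(6): -71 ≤ -71 ✓
(7): 8 ≥ 0 ✓

feasible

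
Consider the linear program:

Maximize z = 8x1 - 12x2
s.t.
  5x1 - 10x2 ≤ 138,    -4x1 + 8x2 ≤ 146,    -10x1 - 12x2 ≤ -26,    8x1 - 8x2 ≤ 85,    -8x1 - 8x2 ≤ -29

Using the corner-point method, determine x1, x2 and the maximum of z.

x1 = 57/8, x2 = -7/2, maximum z = 99

Vertices and z = 8x1 - 12x2:
  (231/4, 377/8) → z = -207/2
  (-39/4, 107/8) → z = -477/2
  (57/8, -7/2) → z = 99

At the optimal vertex, 8x1 - 8x2 = 85 and -8x1 - 8x2 = -29.
Solving simultaneously gives x1 = 57/8, x2 = -7/2.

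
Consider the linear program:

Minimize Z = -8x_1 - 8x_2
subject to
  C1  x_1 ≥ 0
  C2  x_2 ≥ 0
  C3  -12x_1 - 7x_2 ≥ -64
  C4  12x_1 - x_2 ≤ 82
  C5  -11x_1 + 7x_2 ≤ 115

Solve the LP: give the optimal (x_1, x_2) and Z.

Feasible corners and Z = -8x_1 - 8x_2:
  (0, 0) → Z = 0
  (0, 64/7) → Z = -512/7
  (16/3, 0) → Z = -128/3

x_1 = 0, x_2 = 64/7, minimum Z = -512/7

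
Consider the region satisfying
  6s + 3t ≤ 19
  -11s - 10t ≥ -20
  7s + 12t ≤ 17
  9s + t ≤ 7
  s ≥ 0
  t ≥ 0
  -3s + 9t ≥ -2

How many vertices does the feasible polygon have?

Pairwise boundary intersections that survive every other constraint:
  (67/101, 104/101)
  (0, 17/12)
  (65/84, 1/28)
  (0, 0)
  (2/3, 0)

5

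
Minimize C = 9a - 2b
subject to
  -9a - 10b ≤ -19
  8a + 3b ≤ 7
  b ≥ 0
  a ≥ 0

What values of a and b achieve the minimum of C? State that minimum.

a = 0, b = 7/3, minimum C = -14/3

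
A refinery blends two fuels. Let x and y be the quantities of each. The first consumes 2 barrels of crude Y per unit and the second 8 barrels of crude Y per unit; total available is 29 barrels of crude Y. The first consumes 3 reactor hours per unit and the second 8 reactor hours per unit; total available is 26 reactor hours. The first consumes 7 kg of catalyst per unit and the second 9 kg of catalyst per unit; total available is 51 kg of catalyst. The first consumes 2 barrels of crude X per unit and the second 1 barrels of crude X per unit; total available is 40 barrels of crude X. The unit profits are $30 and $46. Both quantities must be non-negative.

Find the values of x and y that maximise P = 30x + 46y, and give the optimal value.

Feasible corners and P = 30x + 46y:
  (0, 0) → P = 0
  (0, 13/4) → P = 299/2
  (51/7, 0) → P = 1530/7
  (6, 1) → P = 226

At the optimal vertex, 3x + 8y = 26 and 7x + 9y = 51.
Solving simultaneously gives x = 6, y = 1.

x = 6, y = 1, maximum P = 226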